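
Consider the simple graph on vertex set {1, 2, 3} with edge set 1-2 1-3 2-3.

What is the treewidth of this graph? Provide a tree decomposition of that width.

With just one bag of size 3, the width is 3 − 1 = 2, so tw(G) ≤ 2. Conversely, {1, 2, 3} is a clique of size 3, and the vertices of any clique must share a bag in every tree decomposition; so some bag has ≥ 3 vertices and tw(G) ≥ 2. Combining the bounds, tw(G) = 2.

Treewidth 2.
Bags: B1 = {1, 2, 3}
Tree: (single bag)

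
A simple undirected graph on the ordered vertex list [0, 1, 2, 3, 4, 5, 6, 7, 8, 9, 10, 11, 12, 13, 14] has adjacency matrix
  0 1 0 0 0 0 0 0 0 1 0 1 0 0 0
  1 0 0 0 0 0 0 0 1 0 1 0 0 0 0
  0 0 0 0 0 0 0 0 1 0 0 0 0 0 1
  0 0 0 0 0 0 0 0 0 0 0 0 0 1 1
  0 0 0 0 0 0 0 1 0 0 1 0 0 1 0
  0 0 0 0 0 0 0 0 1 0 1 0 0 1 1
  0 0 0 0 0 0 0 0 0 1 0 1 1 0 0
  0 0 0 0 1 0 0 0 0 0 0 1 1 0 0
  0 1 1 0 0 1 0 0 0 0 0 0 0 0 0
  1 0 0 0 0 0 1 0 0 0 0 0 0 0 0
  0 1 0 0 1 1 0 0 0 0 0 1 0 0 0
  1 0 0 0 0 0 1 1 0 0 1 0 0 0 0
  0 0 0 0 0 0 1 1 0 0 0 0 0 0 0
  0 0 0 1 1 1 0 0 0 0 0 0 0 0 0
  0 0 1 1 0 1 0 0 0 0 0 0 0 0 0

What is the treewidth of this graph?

A width-3 tree decomposition is:
Bags: B1 = {2, 3, 13, 14}  B2 = {2, 5, 13, 14}  B3 = {2, 5, 8, 13}  B4 = {4, 5, 8, 13}  B5 = {4, 5, 8, 10}  B6 = {1, 4, 8, 10}  B7 = {1, 4, 7, 10}  B8 = {1, 7, 10, 11}  B9 = {0, 1, 7, 11}  B10 = {0, 7, 11, 12}  B11 = {0, 6, 11, 12}  B12 = {0, 6, 9, 12}
Tree: B1–B2, B2–B3, B3–B4, B4–B5, B5–B6, B6–B7, B7–B8, B8–B9, B9–B10, B10–B11, B11–B12
The largest bag has 4 vertices, giving width 3; this decomposition certifies tw(G) ≤ 3. For the lower bound: the 4 vertex sets {2,3,14}, {13}, {5}, {1,4,8,10} are disjoint, each induces a connected subgraph, and every pair is joined by at least one edge of G. Contracting each set to a single vertex therefore yields K_{4} as a minor, and since treewidth is minor-monotone, tw(G) ≥ tw(K_{4}) = 3. Hence tw(G) = 3 exactly.

3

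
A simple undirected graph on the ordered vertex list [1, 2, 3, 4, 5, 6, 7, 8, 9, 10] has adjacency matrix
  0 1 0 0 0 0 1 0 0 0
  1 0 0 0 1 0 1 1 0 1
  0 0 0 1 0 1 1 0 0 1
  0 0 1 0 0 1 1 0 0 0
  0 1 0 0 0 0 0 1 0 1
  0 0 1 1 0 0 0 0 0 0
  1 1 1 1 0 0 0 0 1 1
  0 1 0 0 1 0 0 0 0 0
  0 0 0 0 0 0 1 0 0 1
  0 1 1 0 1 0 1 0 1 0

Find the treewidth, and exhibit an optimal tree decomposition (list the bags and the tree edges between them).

Every bag has size at most 3, so the width is 3 − 1 = 2 and tw(G) ≤ 2. On the other hand G contains the 3-clique {2, 5, 8}. A clique must lie in a single bag of any decomposition, so no decomposition can have width below 2. The upper and lower bounds meet at 2, so that is the treewidth.

Treewidth 2.
One such decomposition:
Bags: B1 = {2, 7, 10}  B2 = {7, 9, 10}  B3 = {3, 7, 10}  B4 = {3, 4, 7}  B5 = {2, 5, 10}  B6 = {3, 4, 6}  B7 = {2, 5, 8}  B8 = {1, 2, 7}
Tree: B1–B2, B2–B3, B3–B4, B1–B5, B4–B6, B5–B7, B1–B8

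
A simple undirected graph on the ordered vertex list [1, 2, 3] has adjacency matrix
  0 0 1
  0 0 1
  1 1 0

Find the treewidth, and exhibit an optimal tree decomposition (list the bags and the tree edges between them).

Every bag has size at most 2, so the width is 2 − 1 = 1 and tw(G) ≤ 1. Since G has at least one edge (e.g. 3–2), it is not an edgeless graph, so tw(G) ≥ 1. Therefore the treewidth is 1.

Treewidth 1.
One such decomposition:
Bags: B1 = {2, 3}  B2 = {1, 3}
Tree: B1–B2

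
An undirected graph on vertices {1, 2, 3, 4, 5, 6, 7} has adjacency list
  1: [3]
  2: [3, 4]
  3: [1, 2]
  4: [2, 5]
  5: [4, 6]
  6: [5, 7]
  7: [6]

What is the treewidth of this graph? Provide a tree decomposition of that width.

Treewidth 1.
Bags: B1 = {6, 7}  B2 = {5, 6}  B3 = {4, 5}  B4 = {2, 4}  B5 = {2, 3}  B6 = {1, 3}
Tree: B1–B2, B2–B3, B3–B4, B4–B5, B5–B6

Each bag holds 2 vertices, so the decomposition has width 1, which upper-bounds the treewidth. Since G has at least one edge (e.g. 7–6), it is not an edgeless graph, so tw(G) ≥ 1. Therefore the treewidth is 1.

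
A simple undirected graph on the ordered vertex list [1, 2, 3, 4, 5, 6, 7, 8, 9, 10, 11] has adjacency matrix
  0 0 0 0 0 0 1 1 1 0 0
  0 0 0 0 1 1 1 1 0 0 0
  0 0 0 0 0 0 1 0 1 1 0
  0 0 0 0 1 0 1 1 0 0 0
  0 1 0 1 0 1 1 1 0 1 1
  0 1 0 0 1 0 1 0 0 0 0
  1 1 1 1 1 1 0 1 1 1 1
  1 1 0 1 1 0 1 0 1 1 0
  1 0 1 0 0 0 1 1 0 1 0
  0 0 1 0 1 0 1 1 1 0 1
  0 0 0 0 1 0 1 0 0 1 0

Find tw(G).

3

A width-3 tree decomposition is:
Bags: B1 = {7, 8, 9, 10}  B2 = {3, 7, 9, 10}  B3 = {5, 7, 8, 10}  B4 = {1, 7, 8, 9}  B5 = {2, 5, 7, 8}  B6 = {4, 5, 7, 8}  B7 = {5, 7, 10, 11}  B8 = {2, 5, 6, 7}
Tree: B1–B2, B1–B3, B1–B4, B3–B5, B5–B6, B3–B7, B5–B8
Each bag holds 4 vertices, so the decomposition has width 3, which upper-bounds the treewidth. Conversely, {1, 7, 8, 9} is a clique of size 4, and the vertices of any clique must share a bag in every tree decomposition; so some bag has ≥ 4 vertices and tw(G) ≥ 3. The upper and lower bounds meet at 3, so that is the treewidth.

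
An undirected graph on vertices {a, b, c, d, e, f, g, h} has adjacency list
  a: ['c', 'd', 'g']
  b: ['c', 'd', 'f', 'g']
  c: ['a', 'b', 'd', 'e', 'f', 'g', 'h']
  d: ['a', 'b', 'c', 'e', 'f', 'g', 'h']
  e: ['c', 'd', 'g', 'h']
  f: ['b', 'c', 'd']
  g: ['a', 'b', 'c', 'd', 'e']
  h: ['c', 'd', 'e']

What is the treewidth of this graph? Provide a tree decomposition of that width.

Treewidth 3.
Bags: B1 = {b, c, d, g}  B2 = {c, d, e, g}  B3 = {c, d, e, h}  B4 = {b, c, d, f}  B5 = {a, c, d, g}
Tree: B1–B2, B2–B3, B1–B4, B1–B5

The largest bag has 4 vertices, giving width 3; this decomposition certifies tw(G) ≤ 3. On the other hand G contains the 4-clique {c, d, e, g}. A clique must lie in a single bag of any decomposition, so no decomposition can have width below 3. Hence tw(G) = 3 exactly.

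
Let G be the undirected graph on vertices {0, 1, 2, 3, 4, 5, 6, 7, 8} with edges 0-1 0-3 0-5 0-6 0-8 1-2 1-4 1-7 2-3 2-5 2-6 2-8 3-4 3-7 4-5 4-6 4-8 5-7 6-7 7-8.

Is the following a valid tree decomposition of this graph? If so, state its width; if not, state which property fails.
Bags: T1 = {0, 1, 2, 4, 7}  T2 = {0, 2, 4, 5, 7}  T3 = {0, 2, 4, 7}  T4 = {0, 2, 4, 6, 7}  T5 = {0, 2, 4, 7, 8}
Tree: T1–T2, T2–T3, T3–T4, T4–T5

A tree decomposition must satisfy three properties: every vertex lies in some bag; for every edge, both endpoints lie together in some bag; and for every vertex, the bags containing it form a connected subtree. Here vertex 3 appears in no bag, so the decomposition is invalid.

No — vertex 3 appears in no bag.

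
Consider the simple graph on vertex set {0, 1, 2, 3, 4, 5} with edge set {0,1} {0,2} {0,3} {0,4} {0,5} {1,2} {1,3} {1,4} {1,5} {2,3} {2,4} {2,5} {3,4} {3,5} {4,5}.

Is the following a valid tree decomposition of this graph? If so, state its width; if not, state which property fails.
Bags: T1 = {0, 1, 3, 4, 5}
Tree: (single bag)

No — vertex 2 appears in no bag.

A tree decomposition must satisfy three properties: every vertex lies in some bag; for every edge, both endpoints lie together in some bag; and for every vertex, the bags containing it form a connected subtree. Here vertex 2 appears in no bag, so the decomposition is invalid.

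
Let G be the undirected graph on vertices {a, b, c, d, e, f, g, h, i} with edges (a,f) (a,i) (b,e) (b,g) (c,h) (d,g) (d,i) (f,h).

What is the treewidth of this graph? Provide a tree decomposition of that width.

Treewidth 1.
Bags: B1 = {b, e}  B2 = {b, g}  B3 = {d, g}  B4 = {d, i}  B5 = {a, i}  B6 = {a, f}  B7 = {f, h}  B8 = {c, h}
Tree: B1–B2, B2–B3, B3–B4, B4–B5, B5–B6, B6–B7, B7–B8

Each bag holds 2 vertices, so the decomposition has width 1, which upper-bounds the treewidth. Any graph with an edge has treewidth ≥ 1, and G has the edge e–b. Combining the bounds, tw(G) = 1.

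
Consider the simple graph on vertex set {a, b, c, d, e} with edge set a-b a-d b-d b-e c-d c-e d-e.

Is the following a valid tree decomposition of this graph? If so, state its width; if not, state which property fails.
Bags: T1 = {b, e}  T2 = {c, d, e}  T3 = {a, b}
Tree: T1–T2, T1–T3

No — edge (d,b) lies in no bag.

A tree decomposition must satisfy three properties: every vertex lies in some bag; for every edge, both endpoints lie together in some bag; and for every vertex, the bags containing it form a connected subtree. Here edge (d,b) lies in no bag, so the decomposition is invalid.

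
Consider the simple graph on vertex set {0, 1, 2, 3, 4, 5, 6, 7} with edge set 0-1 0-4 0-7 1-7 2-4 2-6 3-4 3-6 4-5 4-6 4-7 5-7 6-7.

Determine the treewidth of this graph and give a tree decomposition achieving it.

Treewidth 2.
Bags: B1 = {4, 6, 7}  B2 = {0, 4, 7}  B3 = {0, 1, 7}  B4 = {3, 4, 6}  B5 = {4, 5, 7}  B6 = {2, 4, 6}
Tree: B1–B2, B2–B3, B1–B4, B2–B5, B1–B6

The largest bag has 3 vertices, giving width 2; this decomposition certifies tw(G) ≤ 2. Conversely, {0, 1, 7} is a clique of size 3, and the vertices of any clique must share a bag in every tree decomposition; so some bag has ≥ 3 vertices and tw(G) ≥ 2. Therefore the treewidth is 2.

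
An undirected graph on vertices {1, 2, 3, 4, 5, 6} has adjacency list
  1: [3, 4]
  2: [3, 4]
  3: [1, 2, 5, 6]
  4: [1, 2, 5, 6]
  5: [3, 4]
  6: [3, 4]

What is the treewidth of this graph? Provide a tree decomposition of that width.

Treewidth 2.
Bags: B1 = {3, 4, 6}  B2 = {2, 3, 4}  B3 = {1, 3, 4}  B4 = {3, 4, 5}
Tree: B1–B2, B2–B3, B3–B4

The largest bag has 3 vertices, giving width 2; this decomposition certifies tw(G) ≤ 2. Since 6–3–2–4–6 is a cycle in G, G is not acyclic. Forests are exactly the graphs of treewidth ≤ 1, so tw(G) ≥ 2. Hence tw(G) = 2 exactly.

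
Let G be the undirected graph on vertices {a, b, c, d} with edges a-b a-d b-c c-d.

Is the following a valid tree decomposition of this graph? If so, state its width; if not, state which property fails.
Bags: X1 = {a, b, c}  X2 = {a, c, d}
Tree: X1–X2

Every vertex of G appears in some bag (union = {a, b, c, d}); every edge is covered by a bag; and for each vertex v the set of bags containing v is connected in the bag tree. The decomposition is therefore valid. The largest bag has 3 vertices, so the width is 2.

Yes; width 2.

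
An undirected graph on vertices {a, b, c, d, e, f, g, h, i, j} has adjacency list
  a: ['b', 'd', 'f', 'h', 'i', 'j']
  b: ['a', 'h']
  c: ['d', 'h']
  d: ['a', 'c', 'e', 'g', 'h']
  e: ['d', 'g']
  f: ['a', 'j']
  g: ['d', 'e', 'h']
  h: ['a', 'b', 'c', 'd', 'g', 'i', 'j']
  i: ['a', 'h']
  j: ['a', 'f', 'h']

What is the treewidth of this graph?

A width-2 tree decomposition is:
Bags: B1 = {d, g, h}  B2 = {a, d, h}  B3 = {a, h, i}  B4 = {a, h, j}  B5 = {c, d, h}  B6 = {a, b, h}  B7 = {d, e, g}  B8 = {a, f, j}
Tree: B1–B2, B2–B3, B3–B4, B2–B5, B2–B6, B1–B7, B4–B8
Every bag has size at most 3, so the width is 3 − 1 = 2 and tw(G) ≤ 2. Conversely, {d, e, g} is a clique of size 3, and the vertices of any clique must share a bag in every tree decomposition; so some bag has ≥ 3 vertices and tw(G) ≥ 2. Therefore the treewidth is 2.

2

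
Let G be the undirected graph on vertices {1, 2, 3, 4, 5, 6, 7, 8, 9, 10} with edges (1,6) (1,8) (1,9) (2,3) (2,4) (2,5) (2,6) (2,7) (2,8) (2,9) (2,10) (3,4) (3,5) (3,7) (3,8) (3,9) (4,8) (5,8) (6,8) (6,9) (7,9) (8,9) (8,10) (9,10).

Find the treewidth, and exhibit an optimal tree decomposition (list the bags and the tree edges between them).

Treewidth 3.
One such decomposition:
Bags: B1 = {2, 6, 8, 9}  B2 = {2, 3, 8, 9}  B3 = {2, 8, 9, 10}  B4 = {2, 3, 5, 8}  B5 = {1, 6, 8, 9}  B6 = {2, 3, 4, 8}  B7 = {2, 3, 7, 9}
Tree: B1–B2, B2–B3, B2–B4, B1–B5, B4–B6, B2–B7

Each bag holds 4 vertices, so the decomposition has width 3, which upper-bounds the treewidth. For the lower bound, the 4 vertices {1, 6, 8, 9} are pairwise adjacent, and any tree decomposition puts a clique entirely inside one bag — forcing width ≥ 3. Combining the bounds, tw(G) = 3.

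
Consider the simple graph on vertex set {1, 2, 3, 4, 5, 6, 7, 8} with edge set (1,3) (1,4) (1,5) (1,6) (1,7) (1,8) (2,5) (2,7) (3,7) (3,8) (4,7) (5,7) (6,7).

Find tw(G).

2

A width-2 tree decomposition is:
Bags: B1 = {1, 5, 7}  B2 = {1, 3, 7}  B3 = {2, 5, 7}  B4 = {1, 6, 7}  B5 = {1, 4, 7}  B6 = {1, 3, 8}
Tree: B1–B2, B1–B3, B1–B4, B1–B5, B2–B6
The largest bag has 3 vertices, giving width 2; this decomposition certifies tw(G) ≤ 2. Conversely, {1, 3, 8} is a clique of size 3, and the vertices of any clique must share a bag in every tree decomposition; so some bag has ≥ 3 vertices and tw(G) ≥ 2. Hence tw(G) = 2 exactly.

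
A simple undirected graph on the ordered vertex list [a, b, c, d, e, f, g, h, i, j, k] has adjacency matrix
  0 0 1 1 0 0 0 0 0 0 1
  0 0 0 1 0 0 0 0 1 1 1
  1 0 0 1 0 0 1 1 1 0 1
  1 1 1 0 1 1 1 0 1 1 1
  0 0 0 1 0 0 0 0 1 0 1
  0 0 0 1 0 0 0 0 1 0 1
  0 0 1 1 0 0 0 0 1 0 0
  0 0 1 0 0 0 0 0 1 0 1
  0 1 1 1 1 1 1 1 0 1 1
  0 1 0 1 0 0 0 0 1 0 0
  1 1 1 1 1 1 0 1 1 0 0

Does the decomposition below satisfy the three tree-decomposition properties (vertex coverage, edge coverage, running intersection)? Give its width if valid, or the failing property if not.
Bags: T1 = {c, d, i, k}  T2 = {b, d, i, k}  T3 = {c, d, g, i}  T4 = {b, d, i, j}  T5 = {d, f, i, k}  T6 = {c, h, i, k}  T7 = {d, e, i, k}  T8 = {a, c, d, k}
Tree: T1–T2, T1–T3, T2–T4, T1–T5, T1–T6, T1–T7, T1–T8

Every vertex of G appears in some bag (union = {a, b, c, d, e, f, g, h, i, j, k}); every edge is covered by a bag; and for each vertex v the set of bags containing v is connected in the bag tree. The decomposition is therefore valid. The largest bag has 4 vertices, so the width is 3.

Yes; width 3.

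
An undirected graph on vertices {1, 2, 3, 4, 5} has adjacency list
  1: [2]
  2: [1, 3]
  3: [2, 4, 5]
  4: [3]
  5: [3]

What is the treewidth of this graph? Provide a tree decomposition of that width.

Treewidth 1.
Bags: B1 = {2, 3}  B2 = {3, 4}  B3 = {1, 2}  B4 = {3, 5}
Tree: B1–B2, B1–B3, B2–B4

Every bag has size at most 2, so the width is 2 − 1 = 1 and tw(G) ≤ 1. Any graph with an edge has treewidth ≥ 1, and G has the edge 3–2. Hence tw(G) = 1 exactly.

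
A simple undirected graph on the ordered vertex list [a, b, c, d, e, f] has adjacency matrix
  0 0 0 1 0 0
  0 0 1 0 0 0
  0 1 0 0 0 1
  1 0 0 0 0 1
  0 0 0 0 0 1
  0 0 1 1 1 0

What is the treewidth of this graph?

A width-1 tree decomposition is:
Bags: B1 = {e, f}  B2 = {c, f}  B3 = {b, c}  B4 = {d, f}  B5 = {a, d}
Tree: B1–B2, B2–B3, B2–B4, B4–B5
Every bag has size at most 2, so the width is 2 − 1 = 1 and tw(G) ≤ 1. Any graph with an edge has treewidth ≥ 1, and G has the edge e–f. The upper and lower bounds meet at 1, so that is the treewidth.

1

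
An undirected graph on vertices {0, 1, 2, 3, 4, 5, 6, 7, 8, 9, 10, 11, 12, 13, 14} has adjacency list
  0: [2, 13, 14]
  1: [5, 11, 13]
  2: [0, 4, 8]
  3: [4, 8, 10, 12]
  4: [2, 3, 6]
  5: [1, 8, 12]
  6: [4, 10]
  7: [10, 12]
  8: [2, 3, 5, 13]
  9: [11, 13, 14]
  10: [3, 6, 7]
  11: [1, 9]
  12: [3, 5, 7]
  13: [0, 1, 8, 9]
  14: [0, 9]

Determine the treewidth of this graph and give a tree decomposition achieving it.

Every bag has size at most 4, so the width is 4 − 1 = 3 and tw(G) ≤ 3. For the lower bound: the 4 vertex sets {9,11,14}, {1}, {13}, {0,2,5,8} are disjoint, each induces a connected subgraph, and every pair is joined by at least one edge of G. Contracting each set to a single vertex therefore yields K_{4} as a minor, and since treewidth is minor-monotone, tw(G) ≥ tw(K_{4}) = 3. Combining the bounds, tw(G) = 3.

Treewidth 3.
One optimal decomposition is:
Bags: B1 = {1, 9, 11, 14}  B2 = {1, 9, 13, 14}  B3 = {0, 1, 13, 14}  B4 = {0, 1, 5, 13}  B5 = {0, 5, 8, 13}  B6 = {0, 2, 5, 8}  B7 = {2, 5, 8, 12}  B8 = {2, 3, 8, 12}  B9 = {2, 3, 4, 12}  B10 = {3, 4, 7, 12}  B11 = {3, 4, 7, 10}  B12 = {4, 6, 7, 10}
Tree: B1–B2, B2–B3, B3–B4, B4–B5, B5–B6, B6–B7, B7–B8, B8–B9, B9–B10, B10–B11, B11–B12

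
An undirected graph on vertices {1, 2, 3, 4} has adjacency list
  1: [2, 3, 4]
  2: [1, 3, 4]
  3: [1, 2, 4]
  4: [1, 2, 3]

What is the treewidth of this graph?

3

A width-3 tree decomposition is:
Bags: B1 = {1, 2, 3, 4}
Tree: (single bag)
A single bag containing all 4 vertices is trivially a valid decomposition of width 3. For the lower bound, the 4 vertices {1, 2, 3, 4} are pairwise adjacent, and any tree decomposition puts a clique entirely inside one bag — forcing width ≥ 3. Combining the bounds, tw(G) = 3.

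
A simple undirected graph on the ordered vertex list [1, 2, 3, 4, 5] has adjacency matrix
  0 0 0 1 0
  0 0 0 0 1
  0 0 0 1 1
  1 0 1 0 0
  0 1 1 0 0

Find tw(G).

A width-1 tree decomposition is:
Bags: B1 = {1, 4}  B2 = {3, 4}  B3 = {3, 5}  B4 = {2, 5}
Tree: B1–B2, B2–B3, B3–B4
The largest bag has 2 vertices, giving width 1; this decomposition certifies tw(G) ≤ 1. Any graph with an edge has treewidth ≥ 1, and G has the edge 1–4. Hence tw(G) = 1 exactly.

1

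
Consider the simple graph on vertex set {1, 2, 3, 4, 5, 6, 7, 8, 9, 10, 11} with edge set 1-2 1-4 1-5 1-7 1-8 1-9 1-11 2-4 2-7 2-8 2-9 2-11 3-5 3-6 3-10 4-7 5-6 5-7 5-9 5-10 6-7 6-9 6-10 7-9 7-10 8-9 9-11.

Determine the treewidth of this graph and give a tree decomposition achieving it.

Treewidth 3.
Bags: B1 = {5, 6, 7, 9}  B2 = {1, 5, 7, 9}  B3 = {1, 2, 7, 9}  B4 = {5, 6, 7, 10}  B5 = {3, 5, 6, 10}  B6 = {1, 2, 4, 7}  B7 = {1, 2, 8, 9}  B8 = {1, 2, 9, 11}
Tree: B1–B2, B2–B3, B1–B4, B4–B5, B3–B6, B3–B7, B3–B8

Each bag holds 4 vertices, so the decomposition has width 3, which upper-bounds the treewidth. On the other hand G contains the 4-clique {1, 2, 8, 9}. A clique must lie in a single bag of any decomposition, so no decomposition can have width below 3. Therefore the treewidth is 3.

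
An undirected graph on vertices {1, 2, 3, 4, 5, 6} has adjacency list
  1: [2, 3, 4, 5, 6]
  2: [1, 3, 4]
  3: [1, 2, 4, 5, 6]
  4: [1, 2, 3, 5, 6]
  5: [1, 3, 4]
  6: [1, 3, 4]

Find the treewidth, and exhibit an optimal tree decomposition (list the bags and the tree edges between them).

Every bag has size at most 4, so the width is 4 − 1 = 3 and tw(G) ≤ 3. Conversely, {1, 2, 3, 4} is a clique of size 4, and the vertices of any clique must share a bag in every tree decomposition; so some bag has ≥ 4 vertices and tw(G) ≥ 3. Therefore the treewidth is 3.

Treewidth 3.
One optimal decomposition is:
Bags: B1 = {1, 2, 3, 4}  B2 = {1, 3, 4, 5}  B3 = {1, 3, 4, 6}
Tree: B1–B2, B2–B3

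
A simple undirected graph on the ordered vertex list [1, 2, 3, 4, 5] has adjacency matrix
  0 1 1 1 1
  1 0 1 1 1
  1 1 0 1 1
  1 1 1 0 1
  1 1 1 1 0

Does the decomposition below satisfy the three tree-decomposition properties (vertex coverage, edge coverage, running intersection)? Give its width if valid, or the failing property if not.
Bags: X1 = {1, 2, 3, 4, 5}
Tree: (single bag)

Yes; width 4.

Checking the three conditions: (i) the bags cover all of {1, 2, 3, 4, 5}; (ii) for each edge, some bag contains both endpoints; (iii) the bags containing any fixed vertex form a subtree. All hold, so the decomposition is valid with width 5 − 1 = 4.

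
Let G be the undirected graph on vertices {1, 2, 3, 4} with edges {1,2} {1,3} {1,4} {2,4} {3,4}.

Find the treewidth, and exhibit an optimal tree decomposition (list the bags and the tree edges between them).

Treewidth 2.
One such decomposition:
Bags: B1 = {1, 2, 4}  B2 = {1, 3, 4}
Tree: B1–B2

Each bag holds 3 vertices, so the decomposition has width 2, which upper-bounds the treewidth. For the lower bound, the 3 vertices {1, 2, 4} are pairwise adjacent, and any tree decomposition puts a clique entirely inside one bag — forcing width ≥ 2. Combining the bounds, tw(G) = 2.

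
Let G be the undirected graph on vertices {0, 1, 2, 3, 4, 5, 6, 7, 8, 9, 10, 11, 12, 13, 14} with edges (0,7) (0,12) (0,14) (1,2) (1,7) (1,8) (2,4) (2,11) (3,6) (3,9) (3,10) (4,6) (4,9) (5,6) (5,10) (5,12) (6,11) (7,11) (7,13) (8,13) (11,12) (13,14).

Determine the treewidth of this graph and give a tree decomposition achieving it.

The largest bag has 4 vertices, giving width 3; this decomposition certifies tw(G) ≤ 3. For the lower bound: the 4 vertex sets {3,9,10}, {4}, {6}, {2,5,11,12} are disjoint, each induces a connected subgraph, and every pair is joined by at least one edge of G. Contracting each set to a single vertex therefore yields K_{4} as a minor, and since treewidth is minor-monotone, tw(G) ≥ tw(K_{4}) = 3. Therefore the treewidth is 3.

Treewidth 3.
Bags: B1 = {3, 4, 9, 10}  B2 = {3, 4, 6, 10}  B3 = {4, 5, 6, 10}  B4 = {2, 4, 5, 6}  B5 = {2, 5, 6, 11}  B6 = {2, 5, 11, 12}  B7 = {1, 2, 11, 12}  B8 = {1, 7, 11, 12}  B9 = {0, 1, 7, 12}  B10 = {0, 1, 7, 8}  B11 = {0, 7, 8, 13}  B12 = {0, 8, 13, 14}
Tree: B1–B2, B2–B3, B3–B4, B4–B5, B5–B6, B6–B7, B7–B8, B8–B9, B9–B10, B10–B11, B11–B12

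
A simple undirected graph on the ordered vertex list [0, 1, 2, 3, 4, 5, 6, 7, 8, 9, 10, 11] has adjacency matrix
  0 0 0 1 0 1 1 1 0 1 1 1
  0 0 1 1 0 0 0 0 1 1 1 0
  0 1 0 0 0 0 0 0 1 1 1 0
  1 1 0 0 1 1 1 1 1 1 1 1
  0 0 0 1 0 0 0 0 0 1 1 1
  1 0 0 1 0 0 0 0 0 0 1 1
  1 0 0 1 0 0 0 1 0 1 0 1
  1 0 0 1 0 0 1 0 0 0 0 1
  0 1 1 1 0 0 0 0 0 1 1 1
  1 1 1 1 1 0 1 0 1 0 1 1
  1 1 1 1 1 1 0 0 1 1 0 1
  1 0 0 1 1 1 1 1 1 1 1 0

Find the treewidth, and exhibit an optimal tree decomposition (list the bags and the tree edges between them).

Treewidth 4.
Bags: B1 = {0, 3, 9, 10, 11}  B2 = {0, 3, 6, 9, 11}  B3 = {3, 8, 9, 10, 11}  B4 = {3, 4, 9, 10, 11}  B5 = {0, 3, 6, 7, 11}  B6 = {1, 3, 8, 9, 10}  B7 = {1, 2, 8, 9, 10}  B8 = {0, 3, 5, 10, 11}
Tree: B1–B2, B1–B3, B3–B4, B2–B5, B3–B6, B6–B7, B1–B8

The largest bag has 5 vertices, giving width 4; this decomposition certifies tw(G) ≤ 4. On the other hand G contains the 5-clique {1, 2, 8, 9, 10}. A clique must lie in a single bag of any decomposition, so no decomposition can have width below 4. Hence tw(G) = 4 exactly.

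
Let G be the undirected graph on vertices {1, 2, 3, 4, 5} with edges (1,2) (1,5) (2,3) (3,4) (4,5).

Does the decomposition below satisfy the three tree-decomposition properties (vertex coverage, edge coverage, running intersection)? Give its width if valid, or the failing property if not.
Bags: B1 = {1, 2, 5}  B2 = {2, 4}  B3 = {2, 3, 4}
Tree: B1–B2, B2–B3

A tree decomposition must satisfy three properties: every vertex lies in some bag; for every edge, both endpoints lie together in some bag; and for every vertex, the bags containing it form a connected subtree. Here edge (5,4) lies in no bag, so the decomposition is invalid.

No — edge (5,4) lies in no bag.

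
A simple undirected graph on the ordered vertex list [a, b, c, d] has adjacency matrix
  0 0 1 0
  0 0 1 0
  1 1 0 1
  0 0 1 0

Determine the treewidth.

1

A width-1 tree decomposition is:
Bags: B1 = {b, c}  B2 = {c, d}  B3 = {a, c}
Tree: B1–B2, B1–B3
Every bag has size at most 2, so the width is 2 − 1 = 1 and tw(G) ≤ 1. Any graph with an edge has treewidth ≥ 1, and G has the edge c–b. Therefore the treewidth is 1.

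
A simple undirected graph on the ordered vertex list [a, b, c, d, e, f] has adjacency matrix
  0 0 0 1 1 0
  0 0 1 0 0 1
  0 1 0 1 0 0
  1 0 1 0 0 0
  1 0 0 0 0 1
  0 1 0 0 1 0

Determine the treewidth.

A width-2 tree decomposition is:
Bags: B1 = {b, c, d}  B2 = {b, d, f}  B3 = {d, e, f}  B4 = {a, d, e}
Tree: B1–B2, B2–B3, B3–B4
Every bag has size at most 3, so the width is 3 − 1 = 2 and tw(G) ≤ 2. Since d–c–b–f–e–a–d is a cycle in G, G is not acyclic. Forests are exactly the graphs of treewidth ≤ 1, so tw(G) ≥ 2. Combining the bounds, tw(G) = 2.

2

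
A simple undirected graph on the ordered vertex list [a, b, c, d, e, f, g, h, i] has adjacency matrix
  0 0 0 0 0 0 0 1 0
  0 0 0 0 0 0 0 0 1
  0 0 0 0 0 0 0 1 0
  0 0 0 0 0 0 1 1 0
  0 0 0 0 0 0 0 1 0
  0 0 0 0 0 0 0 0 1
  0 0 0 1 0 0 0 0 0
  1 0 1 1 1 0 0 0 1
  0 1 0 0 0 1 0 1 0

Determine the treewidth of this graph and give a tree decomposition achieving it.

Treewidth 1.
One optimal decomposition is:
Bags: B1 = {c, h}  B2 = {a, h}  B3 = {h, i}  B4 = {f, i}  B5 = {e, h}  B6 = {b, i}  B7 = {d, h}  B8 = {d, g}
Tree: B1–B2, B2–B3, B3–B4, B2–B5, B4–B6, B1–B7, B7–B8

Every bag has size at most 2, so the width is 2 − 1 = 1 and tw(G) ≤ 1. G has an edge, so its treewidth is at least 1. Hence tw(G) = 1 exactly.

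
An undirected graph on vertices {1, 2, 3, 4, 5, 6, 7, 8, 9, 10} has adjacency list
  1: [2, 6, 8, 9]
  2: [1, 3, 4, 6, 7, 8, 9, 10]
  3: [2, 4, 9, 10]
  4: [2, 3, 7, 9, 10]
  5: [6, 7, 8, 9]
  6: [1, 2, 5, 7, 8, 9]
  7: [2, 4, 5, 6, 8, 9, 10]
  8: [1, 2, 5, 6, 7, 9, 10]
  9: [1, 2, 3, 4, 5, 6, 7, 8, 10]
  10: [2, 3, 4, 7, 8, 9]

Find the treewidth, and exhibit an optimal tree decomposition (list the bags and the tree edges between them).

Treewidth 4.
One optimal decomposition is:
Bags: B1 = {2, 7, 8, 9, 10}  B2 = {2, 4, 7, 9, 10}  B3 = {2, 6, 7, 8, 9}  B4 = {1, 2, 6, 8, 9}  B5 = {5, 6, 7, 8, 9}  B6 = {2, 3, 4, 9, 10}
Tree: B1–B2, B1–B3, B3–B4, B3–B5, B2–B6

Every bag has size at most 5, so the width is 5 − 1 = 4 and tw(G) ≤ 4. On the other hand G contains the 5-clique {1, 2, 6, 8, 9}. A clique must lie in a single bag of any decomposition, so no decomposition can have width below 4. Hence tw(G) = 4 exactly.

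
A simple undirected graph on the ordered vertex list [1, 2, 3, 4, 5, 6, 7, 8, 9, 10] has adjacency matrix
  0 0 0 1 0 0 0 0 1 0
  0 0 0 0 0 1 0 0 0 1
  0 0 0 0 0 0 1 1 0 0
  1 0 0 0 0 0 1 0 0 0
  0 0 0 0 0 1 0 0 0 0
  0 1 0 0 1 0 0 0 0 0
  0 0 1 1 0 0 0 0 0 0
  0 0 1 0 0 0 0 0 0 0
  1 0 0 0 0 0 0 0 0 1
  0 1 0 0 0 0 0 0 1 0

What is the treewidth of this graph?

1

A width-1 tree decomposition is:
Bags: B1 = {3, 8}  B2 = {3, 7}  B3 = {4, 7}  B4 = {1, 4}  B5 = {1, 9}  B6 = {9, 10}  B7 = {2, 10}  B8 = {2, 6}  B9 = {5, 6}
Tree: B1–B2, B2–B3, B3–B4, B4–B5, B5–B6, B6–B7, B7–B8, B8–B9
Every bag has size at most 2, so the width is 2 − 1 = 1 and tw(G) ≤ 1. Any graph with an edge has treewidth ≥ 1, and G has the edge 8–3. Combining the bounds, tw(G) = 1.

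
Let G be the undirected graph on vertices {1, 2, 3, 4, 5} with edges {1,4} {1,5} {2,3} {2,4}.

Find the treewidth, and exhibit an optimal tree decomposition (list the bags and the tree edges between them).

Treewidth 1.
Bags: B1 = {1, 5}  B2 = {1, 4}  B3 = {2, 4}  B4 = {2, 3}
Tree: B1–B2, B2–B3, B3–B4

The largest bag has 2 vertices, giving width 1; this decomposition certifies tw(G) ≤ 1. G has an edge, so its treewidth is at least 1. Hence tw(G) = 1 exactly.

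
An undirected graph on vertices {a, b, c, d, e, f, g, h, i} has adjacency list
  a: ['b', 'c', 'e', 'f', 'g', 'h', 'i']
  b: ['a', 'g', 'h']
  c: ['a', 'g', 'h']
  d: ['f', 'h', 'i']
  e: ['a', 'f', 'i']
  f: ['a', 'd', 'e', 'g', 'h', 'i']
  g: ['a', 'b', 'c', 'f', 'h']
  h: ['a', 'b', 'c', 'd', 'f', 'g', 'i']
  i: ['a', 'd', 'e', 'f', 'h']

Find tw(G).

3

A width-3 tree decomposition is:
Bags: B1 = {a, f, h, i}  B2 = {a, e, f, i}  B3 = {a, f, g, h}  B4 = {a, c, g, h}  B5 = {a, b, g, h}  B6 = {d, f, h, i}
Tree: B1–B2, B1–B3, B3–B4, B3–B5, B1–B6
Every bag has size at most 4, so the width is 4 − 1 = 3 and tw(G) ≤ 3. For the lower bound, the 4 vertices {a, e, f, i} are pairwise adjacent, and any tree decomposition puts a clique entirely inside one bag — forcing width ≥ 3. Hence tw(G) = 3 exactly.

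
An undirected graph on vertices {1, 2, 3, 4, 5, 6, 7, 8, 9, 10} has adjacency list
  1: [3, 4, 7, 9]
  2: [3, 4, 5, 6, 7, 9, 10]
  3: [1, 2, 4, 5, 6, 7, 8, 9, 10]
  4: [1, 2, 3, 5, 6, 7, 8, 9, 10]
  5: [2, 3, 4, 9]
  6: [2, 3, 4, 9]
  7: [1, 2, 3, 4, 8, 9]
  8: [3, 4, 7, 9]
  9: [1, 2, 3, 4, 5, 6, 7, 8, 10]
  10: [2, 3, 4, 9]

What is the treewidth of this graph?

4

A width-4 tree decomposition is:
Bags: B1 = {2, 3, 4, 7, 9}  B2 = {2, 3, 4, 9, 10}  B3 = {1, 3, 4, 7, 9}  B4 = {2, 3, 4, 6, 9}  B5 = {3, 4, 7, 8, 9}  B6 = {2, 3, 4, 5, 9}
Tree: B1–B2, B1–B3, B1–B4, B1–B5, B2–B6
Every bag has size at most 5, so the width is 5 − 1 = 4 and tw(G) ≤ 4. For the lower bound, the 5 vertices {3, 4, 7, 8, 9} are pairwise adjacent, and any tree decomposition puts a clique entirely inside one bag — forcing width ≥ 4. Combining the bounds, tw(G) = 4.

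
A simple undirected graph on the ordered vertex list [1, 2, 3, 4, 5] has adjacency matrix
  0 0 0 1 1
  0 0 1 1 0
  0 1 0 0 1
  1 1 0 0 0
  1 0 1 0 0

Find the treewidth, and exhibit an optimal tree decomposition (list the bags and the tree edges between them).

Each bag holds 3 vertices, so the decomposition has width 2, which upper-bounds the treewidth. Since 5–3–2–4–1–5 is a cycle in G, G is not acyclic. Forests are exactly the graphs of treewidth ≤ 1, so tw(G) ≥ 2. The upper and lower bounds meet at 2, so that is the treewidth.

Treewidth 2.
One optimal decomposition is:
Bags: B1 = {2, 3, 5}  B2 = {2, 4, 5}  B3 = {1, 4, 5}
Tree: B1–B2, B2–B3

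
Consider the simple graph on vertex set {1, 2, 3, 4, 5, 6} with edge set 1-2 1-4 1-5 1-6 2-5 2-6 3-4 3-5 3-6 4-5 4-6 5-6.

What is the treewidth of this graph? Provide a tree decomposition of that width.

Treewidth 3.
Bags: B1 = {1, 4, 5, 6}  B2 = {1, 2, 5, 6}  B3 = {3, 4, 5, 6}
Tree: B1–B2, B1–B3

The largest bag has 4 vertices, giving width 3; this decomposition certifies tw(G) ≤ 3. For the lower bound, the 4 vertices {1, 2, 5, 6} are pairwise adjacent, and any tree decomposition puts a clique entirely inside one bag — forcing width ≥ 3. Combining the bounds, tw(G) = 3.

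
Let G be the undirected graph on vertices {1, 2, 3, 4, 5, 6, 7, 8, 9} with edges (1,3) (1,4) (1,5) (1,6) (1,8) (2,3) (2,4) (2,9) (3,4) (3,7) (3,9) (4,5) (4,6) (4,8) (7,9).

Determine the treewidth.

A width-2 tree decomposition is:
Bags: B1 = {1, 3, 4}  B2 = {1, 4, 8}  B3 = {1, 4, 5}  B4 = {1, 4, 6}  B5 = {2, 3, 4}  B6 = {2, 3, 9}  B7 = {3, 7, 9}
Tree: B1–B2, B2–B3, B1–B4, B1–B5, B5–B6, B6–B7
The largest bag has 3 vertices, giving width 2; this decomposition certifies tw(G) ≤ 2. On the other hand G contains the 3-clique {2, 3, 9}. A clique must lie in a single bag of any decomposition, so no decomposition can have width below 2. Therefore the treewidth is 2.

2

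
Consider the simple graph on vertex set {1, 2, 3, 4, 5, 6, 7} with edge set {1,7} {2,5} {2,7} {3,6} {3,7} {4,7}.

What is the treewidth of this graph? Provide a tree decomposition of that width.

Treewidth 1.
One such decomposition:
Bags: B1 = {1, 7}  B2 = {2, 7}  B3 = {3, 7}  B4 = {4, 7}  B5 = {3, 6}  B6 = {2, 5}
Tree: B1–B2, B1–B3, B1–B4, B3–B5, B2–B6

Each bag holds 2 vertices, so the decomposition has width 1, which upper-bounds the treewidth. Any graph with an edge has treewidth ≥ 1, and G has the edge 1–7. Therefore the treewidth is 1.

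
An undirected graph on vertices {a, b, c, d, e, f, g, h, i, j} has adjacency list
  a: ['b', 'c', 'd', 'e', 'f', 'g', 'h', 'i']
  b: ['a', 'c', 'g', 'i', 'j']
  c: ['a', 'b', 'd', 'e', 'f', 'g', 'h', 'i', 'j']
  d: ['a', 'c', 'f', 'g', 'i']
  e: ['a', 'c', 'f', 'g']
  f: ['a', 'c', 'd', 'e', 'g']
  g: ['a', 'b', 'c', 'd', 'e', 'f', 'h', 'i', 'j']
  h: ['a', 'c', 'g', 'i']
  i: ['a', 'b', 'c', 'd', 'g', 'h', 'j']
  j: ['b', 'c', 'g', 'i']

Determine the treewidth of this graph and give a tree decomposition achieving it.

Each bag holds 5 vertices, so the decomposition has width 4, which upper-bounds the treewidth. On the other hand G contains the 5-clique {b, c, g, i, j}. A clique must lie in a single bag of any decomposition, so no decomposition can have width below 4. Hence tw(G) = 4 exactly.

Treewidth 4.
Bags: B1 = {a, c, d, g, i}  B2 = {a, c, d, f, g}  B3 = {a, c, g, h, i}  B4 = {a, c, e, f, g}  B5 = {a, b, c, g, i}  B6 = {b, c, g, i, j}
Tree: B1–B2, B1–B3, B2–B4, B1–B5, B5–B6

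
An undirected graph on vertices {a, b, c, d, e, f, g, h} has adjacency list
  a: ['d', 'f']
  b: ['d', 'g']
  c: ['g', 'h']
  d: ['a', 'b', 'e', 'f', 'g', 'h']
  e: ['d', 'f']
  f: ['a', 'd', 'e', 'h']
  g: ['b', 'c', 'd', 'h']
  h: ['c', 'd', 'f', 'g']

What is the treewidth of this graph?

A width-2 tree decomposition is:
Bags: B1 = {a, d, f}  B2 = {d, f, h}  B3 = {d, g, h}  B4 = {d, e, f}  B5 = {b, d, g}  B6 = {c, g, h}
Tree: B1–B2, B2–B3, B1–B4, B3–B5, B3–B6
Each bag holds 3 vertices, so the decomposition has width 2, which upper-bounds the treewidth. For the lower bound, the 3 vertices {d, g, h} are pairwise adjacent, and any tree decomposition puts a clique entirely inside one bag — forcing width ≥ 2. The upper and lower bounds meet at 2, so that is the treewidth.

2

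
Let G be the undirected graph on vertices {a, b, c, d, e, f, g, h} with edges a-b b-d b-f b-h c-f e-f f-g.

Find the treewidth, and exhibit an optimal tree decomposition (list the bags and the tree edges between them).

Treewidth 1.
One such decomposition:
Bags: B1 = {b, d}  B2 = {b, f}  B3 = {e, f}  B4 = {c, f}  B5 = {a, b}  B6 = {b, h}  B7 = {f, g}
Tree: B1–B2, B2–B3, B2–B4, B2–B5, B5–B6, B3–B7

The largest bag has 2 vertices, giving width 1; this decomposition certifies tw(G) ≤ 1. Any graph with an edge has treewidth ≥ 1, and G has the edge b–d. The upper and lower bounds meet at 1, so that is the treewidth.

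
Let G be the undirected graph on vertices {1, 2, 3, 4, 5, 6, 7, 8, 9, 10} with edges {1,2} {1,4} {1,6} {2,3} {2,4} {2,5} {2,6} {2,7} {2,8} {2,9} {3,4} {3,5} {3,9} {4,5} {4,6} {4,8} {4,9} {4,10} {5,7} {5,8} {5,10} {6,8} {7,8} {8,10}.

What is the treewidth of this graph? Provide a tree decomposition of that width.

Treewidth 3.
Bags: B1 = {2, 4, 6, 8}  B2 = {2, 4, 5, 8}  B3 = {1, 2, 4, 6}  B4 = {2, 3, 4, 5}  B5 = {2, 5, 7, 8}  B6 = {2, 3, 4, 9}  B7 = {4, 5, 8, 10}
Tree: B1–B2, B1–B3, B2–B4, B2–B5, B4–B6, B2–B7

Each bag holds 4 vertices, so the decomposition has width 3, which upper-bounds the treewidth. For the lower bound, the 4 vertices {2, 4, 5, 8} are pairwise adjacent, and any tree decomposition puts a clique entirely inside one bag — forcing width ≥ 3. Hence tw(G) = 3 exactly.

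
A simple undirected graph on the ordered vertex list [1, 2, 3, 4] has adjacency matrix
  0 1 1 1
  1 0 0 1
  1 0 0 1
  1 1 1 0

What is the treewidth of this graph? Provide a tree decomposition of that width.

Treewidth 2.
One optimal decomposition is:
Bags: B1 = {1, 3, 4}  B2 = {1, 2, 4}
Tree: B1–B2

Each bag holds 3 vertices, so the decomposition has width 2, which upper-bounds the treewidth. On the other hand G contains the 3-clique {1, 2, 4}. A clique must lie in a single bag of any decomposition, so no decomposition can have width below 2. Hence tw(G) = 2 exactly.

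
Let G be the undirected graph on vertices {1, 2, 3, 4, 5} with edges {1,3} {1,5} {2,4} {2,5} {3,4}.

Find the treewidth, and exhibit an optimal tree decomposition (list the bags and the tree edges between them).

The largest bag has 3 vertices, giving width 2; this decomposition certifies tw(G) ≤ 2. Since 1–5–2–4–3–1 is a cycle in G, G is not acyclic. Forests are exactly the graphs of treewidth ≤ 1, so tw(G) ≥ 2. Combining the bounds, tw(G) = 2.

Treewidth 2.
One such decomposition:
Bags: B1 = {1, 2, 5}  B2 = {1, 2, 4}  B3 = {1, 3, 4}
Tree: B1–B2, B2–B3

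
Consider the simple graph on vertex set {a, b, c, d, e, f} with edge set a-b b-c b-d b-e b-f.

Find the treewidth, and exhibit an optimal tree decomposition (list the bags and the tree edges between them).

Treewidth 1.
Bags: B1 = {b, c}  B2 = {b, e}  B3 = {b, f}  B4 = {a, b}  B5 = {b, d}
Tree: B1–B2, B1–B3, B2–B4, B3–B5

Each bag holds 2 vertices, so the decomposition has width 1, which upper-bounds the treewidth. G has an edge, so its treewidth is at least 1. Hence tw(G) = 1 exactly.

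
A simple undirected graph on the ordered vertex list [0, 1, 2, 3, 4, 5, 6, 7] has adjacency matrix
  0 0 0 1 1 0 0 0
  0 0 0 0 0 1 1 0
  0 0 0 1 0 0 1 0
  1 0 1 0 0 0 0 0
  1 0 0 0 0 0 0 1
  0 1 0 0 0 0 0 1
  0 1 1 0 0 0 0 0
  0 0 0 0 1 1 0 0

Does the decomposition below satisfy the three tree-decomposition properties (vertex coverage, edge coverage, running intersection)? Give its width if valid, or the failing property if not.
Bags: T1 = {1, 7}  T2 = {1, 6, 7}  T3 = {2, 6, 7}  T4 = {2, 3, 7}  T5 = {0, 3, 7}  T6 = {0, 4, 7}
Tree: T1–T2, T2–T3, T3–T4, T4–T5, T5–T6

No — vertex 5 appears in no bag.

A tree decomposition must satisfy three properties: every vertex lies in some bag; for every edge, both endpoints lie together in some bag; and for every vertex, the bags containing it form a connected subtree. Here vertex 5 appears in no bag, so the decomposition is invalid.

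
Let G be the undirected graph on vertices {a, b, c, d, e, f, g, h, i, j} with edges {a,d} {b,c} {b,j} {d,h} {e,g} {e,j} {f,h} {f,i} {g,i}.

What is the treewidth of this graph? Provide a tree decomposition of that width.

Every bag has size at most 2, so the width is 2 − 1 = 1 and tw(G) ≤ 1. Any graph with an edge has treewidth ≥ 1, and G has the edge a–d. Combining the bounds, tw(G) = 1.

Treewidth 1.
One optimal decomposition is:
Bags: B1 = {a, d}  B2 = {d, h}  B3 = {f, h}  B4 = {f, i}  B5 = {g, i}  B6 = {e, g}  B7 = {e, j}  B8 = {b, j}  B9 = {b, c}
Tree: B1–B2, B2–B3, B3–B4, B4–B5, B5–B6, B6–B7, B7–B8, B8–B9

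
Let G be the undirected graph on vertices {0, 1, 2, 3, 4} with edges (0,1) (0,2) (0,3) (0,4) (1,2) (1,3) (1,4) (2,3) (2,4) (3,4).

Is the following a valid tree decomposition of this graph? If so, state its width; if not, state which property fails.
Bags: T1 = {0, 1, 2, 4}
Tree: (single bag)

A tree decomposition must satisfy three properties: every vertex lies in some bag; for every edge, both endpoints lie together in some bag; and for every vertex, the bags containing it form a connected subtree. Here vertex 3 appears in no bag, so the decomposition is invalid.

No — vertex 3 appears in no bag.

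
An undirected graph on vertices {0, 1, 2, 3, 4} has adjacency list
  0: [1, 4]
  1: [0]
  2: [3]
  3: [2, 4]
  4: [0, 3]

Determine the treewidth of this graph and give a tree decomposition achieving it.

Every bag has size at most 2, so the width is 2 − 1 = 1 and tw(G) ≤ 1. Since G has at least one edge (e.g. 4–0), it is not an edgeless graph, so tw(G) ≥ 1. Combining the bounds, tw(G) = 1.

Treewidth 1.
One such decomposition:
Bags: B1 = {0, 4}  B2 = {3, 4}  B3 = {0, 1}  B4 = {2, 3}
Tree: B1–B2, B1–B3, B2–B4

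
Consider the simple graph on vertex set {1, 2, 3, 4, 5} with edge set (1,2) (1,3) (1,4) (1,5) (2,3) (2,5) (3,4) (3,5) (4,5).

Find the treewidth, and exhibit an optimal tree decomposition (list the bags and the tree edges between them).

Every bag has size at most 4, so the width is 4 − 1 = 3 and tw(G) ≤ 3. For the lower bound, the 4 vertices {1, 2, 3, 5} are pairwise adjacent, and any tree decomposition puts a clique entirely inside one bag — forcing width ≥ 3. Combining the bounds, tw(G) = 3.

Treewidth 3.
Bags: B1 = {1, 2, 3, 5}  B2 = {1, 3, 4, 5}
Tree: B1–B2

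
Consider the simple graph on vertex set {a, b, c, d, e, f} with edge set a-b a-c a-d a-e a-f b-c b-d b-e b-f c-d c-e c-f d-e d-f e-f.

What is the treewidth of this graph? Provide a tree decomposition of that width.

Treewidth 5.
One such decomposition:
Bags: B1 = {a, b, c, d, e, f}
Tree: (single bag)

With just one bag of size 6, the width is 6 − 1 = 5, so tw(G) ≤ 5. For the lower bound, the 6 vertices {a, b, c, d, e, f} are pairwise adjacent, and any tree decomposition puts a clique entirely inside one bag — forcing width ≥ 5. Combining the bounds, tw(G) = 5.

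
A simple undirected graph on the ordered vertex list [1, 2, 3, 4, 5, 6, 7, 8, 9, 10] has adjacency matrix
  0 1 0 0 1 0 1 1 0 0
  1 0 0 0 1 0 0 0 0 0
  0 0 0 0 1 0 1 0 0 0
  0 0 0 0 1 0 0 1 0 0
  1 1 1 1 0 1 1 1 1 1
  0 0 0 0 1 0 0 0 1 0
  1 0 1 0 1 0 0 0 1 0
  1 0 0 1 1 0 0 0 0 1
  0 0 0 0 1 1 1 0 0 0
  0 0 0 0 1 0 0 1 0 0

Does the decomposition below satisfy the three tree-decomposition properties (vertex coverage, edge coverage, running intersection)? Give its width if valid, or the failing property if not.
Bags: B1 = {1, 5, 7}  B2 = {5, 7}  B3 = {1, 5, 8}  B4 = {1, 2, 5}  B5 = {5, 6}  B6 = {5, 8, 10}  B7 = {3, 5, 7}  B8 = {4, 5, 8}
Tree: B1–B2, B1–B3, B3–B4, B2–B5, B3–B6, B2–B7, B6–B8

A tree decomposition must satisfy three properties: every vertex lies in some bag; for every edge, both endpoints lie together in some bag; and for every vertex, the bags containing it form a connected subtree. Here vertex 9 appears in no bag, so the decomposition is invalid.

No — vertex 9 appears in no bag.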